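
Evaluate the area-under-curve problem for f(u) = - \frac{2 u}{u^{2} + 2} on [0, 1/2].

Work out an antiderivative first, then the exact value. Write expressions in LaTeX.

Antiderivative: F(u) = - \log{\left(2 u^{2} + 4 \right)}; value = - \log{\left(\frac{9}{2} \right)} + \log{\left(4 \right)}

f matches the chain-rule pattern g'(h)*h' with inner function h(u) = 2 u^{2} + 4; substituting w = h(u) collapses the integral.
F(u) = - \log{\left(2 u^{2} + 4 \right)} is an antiderivative of f.
Check: d/du[- \log{\left(2 u^{2} + 4 \right)}] = - \frac{2 u}{u^{2} + 2} = f(u).
F(1/2) = - \log{\left(\frac{9}{2} \right)}; F(0) = - \log{\left(4 \right)}.
Integral = F(1/2) - F(0) = - \log{\left(\frac{9}{2} \right)} + \log{\left(4 \right)}.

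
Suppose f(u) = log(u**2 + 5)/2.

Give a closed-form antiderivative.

An antiderivative is F(u) = u*log(u**2 + 5)/2 - u + sqrt(5)*atan(sqrt(5)*u/5).

Since d/du undoes antidifferentiation here, F'(u) = f(u) is required of F(u).
Check: d/du[u*log(u**2 + 5)/2 - u + sqrt(5)*atan(sqrt(5)*u/5)] = log(u**2 + 5)/2 = f(u).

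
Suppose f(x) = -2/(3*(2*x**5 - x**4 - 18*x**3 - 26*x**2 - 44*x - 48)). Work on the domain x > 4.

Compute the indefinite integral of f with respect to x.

The denominator factors as 3*(x - 4)*(x + 2)*(2*x + 3)*(x**2 + 2); partial fractions split f into directly integrable pieces: -(13*x - 11)/(1377*(x**2 + 2)) + 32/(561*(2*x + 3)) - 1/(54*(x + 2)) - 1/(1782*(x - 4)).
Check: d/dx[-log(x - 4)/1782 + 16*log(x + 3/2)/561 - log(x + 2)/54 - 13*log(x**2 + 2)/2754 + 11*sqrt(2)*atan(sqrt(2)*x/2)/2754] = -2/(6*x**5 - 3*x**4 - 54*x**3 - 78*x**2 - 132*x - 144), which equals f(x).

F(x) = -log(x - 4)/1782 + 16*log(x + 3/2)/561 - log(x + 2)/54 - 13*log(x**2 + 2)/2754 + 11*sqrt(2)*atan(sqrt(2)*x/2)/2754 + C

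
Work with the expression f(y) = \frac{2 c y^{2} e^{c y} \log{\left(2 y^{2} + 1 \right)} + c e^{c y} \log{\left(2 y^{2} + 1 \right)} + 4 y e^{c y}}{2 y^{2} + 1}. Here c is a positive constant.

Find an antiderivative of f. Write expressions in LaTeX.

An antiderivative is F(y) = e^{c y} \log{\left(2 y^{2} + 1 \right)}.

f has the shape u'v + uv' for u = e^{c y} and v = \log{\left(2 y^{2} + 1 \right)} — it is the derivative of the product u*v.
Check: d/dy[e^{c y} \log{\left(2 y^{2} + 1 \right)}] = \frac{2 c y^{2} e^{c y} \log{\left(2 y^{2} + 1 \right)} + c e^{c y} \log{\left(2 y^{2} + 1 \right)} + 4 y e^{c y}}{2 y^{2} + 1} = f(y).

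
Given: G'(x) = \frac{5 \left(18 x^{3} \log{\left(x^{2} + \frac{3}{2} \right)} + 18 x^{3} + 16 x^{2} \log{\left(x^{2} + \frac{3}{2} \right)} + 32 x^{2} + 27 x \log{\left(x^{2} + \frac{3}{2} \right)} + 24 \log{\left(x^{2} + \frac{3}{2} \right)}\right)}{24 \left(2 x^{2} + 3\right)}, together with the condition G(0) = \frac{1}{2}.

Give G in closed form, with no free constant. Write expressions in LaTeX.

G(x) = \frac{45 x^{2} \log{\left(x^{2} + \frac{3}{2} \right)} + 80 x \log{\left(x^{2} + \frac{3}{2} \right)} + 24}{48}

Recognize the product-rule pattern: G'(x) = u'v + uv' with u = \frac{15 x^{2}}{16} + \frac{5 x}{3}, v = \log{\left(x^{2} + \frac{3}{2} \right)}, so integration by parts undoes it.
A general antiderivative is - \frac{5 \left(- \frac{3 x^{2}}{4} - \frac{4 x}{3}\right) \log{\left(x^{2} + \frac{3}{2} \right)}}{4} + C.
The condition gives C = \frac{1}{2} - (0) = \frac{1}{2}.
So G(x) = \frac{45 x^{2} \log{\left(x^{2} + \frac{3}{2} \right)} + 80 x \log{\left(x^{2} + \frac{3}{2} \right)} + 24}{48}.
Check: d/dx[\frac{45 x^{2} \log{\left(x^{2} + \frac{3}{2} \right)} + 80 x \log{\left(x^{2} + \frac{3}{2} \right)} + 24}{48}] = \frac{90 x^{3} \log{\left(x^{2} + \frac{3}{2} \right)} + 90 x^{3} + 80 x^{2} \log{\left(x^{2} + \frac{3}{2} \right)} + 160 x^{2} + 135 x \log{\left(x^{2} + \frac{3}{2} \right)} + 120 \log{\left(x^{2} + \frac{3}{2} \right)}}{48 x^{2} + 72}, which equals G'(x).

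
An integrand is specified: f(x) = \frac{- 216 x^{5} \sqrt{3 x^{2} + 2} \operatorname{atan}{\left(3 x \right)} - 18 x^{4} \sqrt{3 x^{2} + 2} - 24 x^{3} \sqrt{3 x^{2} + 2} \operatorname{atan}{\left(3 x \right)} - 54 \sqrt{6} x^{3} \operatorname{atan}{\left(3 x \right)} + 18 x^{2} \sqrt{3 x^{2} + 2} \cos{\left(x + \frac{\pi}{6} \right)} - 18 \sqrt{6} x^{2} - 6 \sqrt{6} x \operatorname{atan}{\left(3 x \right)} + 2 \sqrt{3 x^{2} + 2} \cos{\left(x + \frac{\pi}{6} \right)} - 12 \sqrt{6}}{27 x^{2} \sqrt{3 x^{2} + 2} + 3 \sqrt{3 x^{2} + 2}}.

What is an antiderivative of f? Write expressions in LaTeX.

For F(x) to be correct the identity F'(x) - f(x) = 0 must hold.
Check: d/dx[- 2 x^{4} \operatorname{atan}{\left(3 x \right)} - 4 \sqrt{\frac{x^{2}}{2} + \frac{1}{3}} \operatorname{atan}{\left(3 x \right)} + \frac{2 \sin{\left(x + \frac{\pi}{6} \right)}}{3}] = \frac{- 216 x^{5} \sqrt{3 x^{2} + 2} \operatorname{atan}{\left(3 x \right)} - 18 x^{4} \sqrt{3 x^{2} + 2} - 24 x^{3} \sqrt{3 x^{2} + 2} \operatorname{atan}{\left(3 x \right)} - 54 \sqrt{6} x^{3} \operatorname{atan}{\left(3 x \right)} + 18 x^{2} \sqrt{3 x^{2} + 2} \cos{\left(x + \frac{\pi}{6} \right)} - 18 \sqrt{6} x^{2} - 6 \sqrt{6} x \operatorname{atan}{\left(3 x \right)} + 2 \sqrt{3 x^{2} + 2} \cos{\left(x + \frac{\pi}{6} \right)} - 12 \sqrt{6}}{27 x^{2} \sqrt{3 x^{2} + 2} + 3 \sqrt{3 x^{2} + 2}} = f(x).

An antiderivative is F(x) = - 2 x^{4} \operatorname{atan}{\left(3 x \right)} - 4 \sqrt{\frac{x^{2}}{2} + \frac{1}{3}} \operatorname{atan}{\left(3 x \right)} + \frac{2 \sin{\left(x + \frac{\pi}{6} \right)}}{3}.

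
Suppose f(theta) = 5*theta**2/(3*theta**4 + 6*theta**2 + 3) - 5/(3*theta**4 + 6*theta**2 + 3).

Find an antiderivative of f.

An antiderivative is F(theta) = -5*theta/(3*(theta**2 + 1)).

Recognize the product-rule pattern: f = u'v + uv' with u = -5*theta/3, v = 1/(theta**2 + 1), so integration by parts undoes it.
Check: d/dtheta[-5*theta/(3*(theta**2 + 1))] = (5*theta**2 - 5)/(3*theta**4 + 6*theta**2 + 3), which equals f(theta).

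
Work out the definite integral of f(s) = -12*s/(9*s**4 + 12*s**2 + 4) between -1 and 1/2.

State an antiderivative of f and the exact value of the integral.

Antiderivative: F(s) = 1/(3*s**2/2 + 1); value = 18/55

The substitution u = 3*s**2/2 + 1 works: f is exactly (dF/du)*(du/ds) for that inner function.
F(s) = 1/(3*s**2/2 + 1) is an antiderivative of f.
Check: d/ds[1/(3*s**2/2 + 1)] = -12*s/(9*s**4 + 12*s**2 + 4) = f(s).
F(1/2) = 8/11; F(-1) = 2/5.
Integral = F(1/2) - F(-1) = 18/55.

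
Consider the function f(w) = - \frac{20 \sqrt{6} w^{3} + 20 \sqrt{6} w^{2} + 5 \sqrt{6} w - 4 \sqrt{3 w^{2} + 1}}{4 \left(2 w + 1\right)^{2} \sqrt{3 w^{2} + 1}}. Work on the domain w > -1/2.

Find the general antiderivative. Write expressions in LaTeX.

F(w) = \frac{- 10 \sqrt{2} w \sqrt{3 w^{2} + 1} - 5 \sqrt{2} \sqrt{3 w^{2} + 1} - 2 \sqrt{3}}{8 \sqrt{3} w + 4 \sqrt{3}} + C

A candidate is checked by its d/dw: the result must match f(w).
Check: d/dw[\frac{- 10 \sqrt{2} w \sqrt{3 w^{2} + 1} - 5 \sqrt{2} \sqrt{3 w^{2} + 1} - 2 \sqrt{3}}{8 \sqrt{3} w + 4 \sqrt{3}}] = \frac{- 20 \sqrt{6} w^{3} - 20 \sqrt{6} w^{2} - 5 \sqrt{6} w + 4 \sqrt{3 w^{2} + 1}}{16 w^{2} \sqrt{3 w^{2} + 1} + 16 w \sqrt{3 w^{2} + 1} + 4 \sqrt{3 w^{2} + 1}}, which equals f(w).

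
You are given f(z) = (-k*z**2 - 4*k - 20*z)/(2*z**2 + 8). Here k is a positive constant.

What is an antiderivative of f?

An antiderivative is F(z) = -k*z/2 - 5*log(z**2 + 4).

Whatever form F(z) takes, F'(z) = f(z) is non-negotiable.
Check: d/dz[-k*z/2 - 5*log(z**2 + 4)] = (-k*z**2 - 4*k - 20*z)/(2*z**2 + 8) = f(z).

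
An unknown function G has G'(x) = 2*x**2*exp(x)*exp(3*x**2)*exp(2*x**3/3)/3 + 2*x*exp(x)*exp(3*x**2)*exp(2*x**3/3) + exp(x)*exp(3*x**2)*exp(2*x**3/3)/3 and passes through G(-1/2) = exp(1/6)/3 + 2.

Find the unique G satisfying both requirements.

G'(x) matches the chain-rule pattern g'(h)*h' with inner function h(x) = 2*x**3/3 + 3*x**2 + x; substituting u = h(x) collapses the integral.
A general antiderivative is exp(2*x**3/3 + 3*x**2 + x)/3 + C.
The condition gives C = exp(1/6)/3 + 2 - (exp(1/6)/3) = 2.
So G(x) = exp(x)*exp(3*x**2)*exp(2*x**3/3)/3 + 2.
Check: d/dx[exp(x)*exp(3*x**2)*exp(2*x**3/3)/3 + 2] = 2*x**2*exp(x)*exp(3*x**2)*exp(2*x**3/3)/3 + 2*x*exp(x)*exp(3*x**2)*exp(2*x**3/3) + exp(x)*exp(3*x**2)*exp(2*x**3/3)/3 = G'(x).

G(x) = exp(x)*exp(3*x**2)*exp(2*x**3/3)/3 + 2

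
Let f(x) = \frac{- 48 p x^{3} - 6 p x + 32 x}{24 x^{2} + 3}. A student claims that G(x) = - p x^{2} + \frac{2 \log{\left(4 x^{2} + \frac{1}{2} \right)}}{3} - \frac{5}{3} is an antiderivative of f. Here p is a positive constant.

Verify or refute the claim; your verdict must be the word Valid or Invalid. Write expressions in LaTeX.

d/dx[G] = \frac{- 48 p x^{3} - 6 p x + 32 x}{24 x^{2} + 3}
This equals f(x) exactly, so the claim holds.

Valid: G'(x) = f(x).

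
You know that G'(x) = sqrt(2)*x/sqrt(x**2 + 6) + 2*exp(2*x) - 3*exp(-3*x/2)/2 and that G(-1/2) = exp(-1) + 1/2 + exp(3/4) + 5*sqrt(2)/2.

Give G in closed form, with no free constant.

Integrate term by term and add the pieces.
A general antiderivative is 2*sqrt(x**2/2 + 3) + exp(2*x) + exp(-3*x/2) + C.
The condition gives C = exp(-1) + 1/2 + exp(3/4) + 5*sqrt(2)/2 - (exp(-1) + exp(3/4) + 5*sqrt(2)/2) = 1/2.
So G(x) = 2*sqrt(x**2/2 + 3) + exp(2*x) + 1/2 + exp(-3*x/2).
Check: d/dx[2*sqrt(x**2/2 + 3) + exp(2*x) + 1/2 + exp(-3*x/2)] = (2*sqrt(2)*x*exp(3*x/2) + 4*sqrt(x**2 + 6)*exp(7*x/2) - 3*sqrt(x**2 + 6))*exp(-3*x/2)/(2*sqrt(x**2 + 6)), which equals G'(x).

G(x) = 2*sqrt(x**2/2 + 3) + exp(2*x) + 1/2 + exp(-3*x/2)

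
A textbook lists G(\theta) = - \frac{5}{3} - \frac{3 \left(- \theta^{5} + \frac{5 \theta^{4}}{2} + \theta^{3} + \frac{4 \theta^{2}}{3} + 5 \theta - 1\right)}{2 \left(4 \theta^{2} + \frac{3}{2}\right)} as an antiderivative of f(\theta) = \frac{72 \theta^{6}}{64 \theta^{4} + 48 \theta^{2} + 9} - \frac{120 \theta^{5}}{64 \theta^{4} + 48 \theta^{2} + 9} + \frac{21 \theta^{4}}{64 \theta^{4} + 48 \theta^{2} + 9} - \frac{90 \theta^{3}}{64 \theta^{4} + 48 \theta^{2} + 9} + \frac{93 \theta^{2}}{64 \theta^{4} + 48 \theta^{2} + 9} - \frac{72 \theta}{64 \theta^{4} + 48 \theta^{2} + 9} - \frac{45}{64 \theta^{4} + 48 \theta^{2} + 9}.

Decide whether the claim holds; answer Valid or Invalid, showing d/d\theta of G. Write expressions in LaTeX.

Valid - the claim checks out under differentiation.

d/d\theta[G] = \frac{72 \theta^{6} - 120 \theta^{5} + 21 \theta^{4} - 90 \theta^{3} + 93 \theta^{2} - 72 \theta - 45}{64 \theta^{4} + 48 \theta^{2} + 9}
This equals f(\theta) exactly, so the claim holds.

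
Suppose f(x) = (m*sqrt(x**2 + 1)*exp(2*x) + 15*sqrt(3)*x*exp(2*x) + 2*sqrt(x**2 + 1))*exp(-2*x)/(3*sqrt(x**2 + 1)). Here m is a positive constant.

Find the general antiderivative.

F(x) = m*x/3 + 5*sqrt(3*x**2 + 3) - exp(-2*x)/3 + C

Any candidate F(x) must reproduce f(x) exactly when differentiated.
Check: d/dx[m*x/3 + 5*sqrt(3*x**2 + 3) - exp(-2*x)/3] = (m*sqrt(x**2 + 1)*exp(2*x) + 15*sqrt(3)*x*exp(2*x) + 2*sqrt(x**2 + 1))*exp(-2*x)/(3*sqrt(x**2 + 1)) = f(x).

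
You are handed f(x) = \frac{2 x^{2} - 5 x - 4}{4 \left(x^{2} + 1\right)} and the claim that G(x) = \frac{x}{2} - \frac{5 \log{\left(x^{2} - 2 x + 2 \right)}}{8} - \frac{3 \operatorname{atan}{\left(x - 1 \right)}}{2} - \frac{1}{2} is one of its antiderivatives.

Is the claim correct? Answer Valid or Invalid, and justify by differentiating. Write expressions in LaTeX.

Invalid: d/dx[G] - f = \frac{- 5 x^{2} - 7 x + 11}{4 x^{4} - 8 x^{3} + 12 x^{2} - 8 x + 8}, which is not 0.

d/dx[G] = \frac{2 x^{2} - 9 x + 3}{4 x^{2} - 8 x + 8}
d/dx[G] - f(x) = \frac{- 5 x^{2} - 7 x + 11}{4 x^{4} - 8 x^{3} + 12 x^{2} - 8 x + 8} != 0.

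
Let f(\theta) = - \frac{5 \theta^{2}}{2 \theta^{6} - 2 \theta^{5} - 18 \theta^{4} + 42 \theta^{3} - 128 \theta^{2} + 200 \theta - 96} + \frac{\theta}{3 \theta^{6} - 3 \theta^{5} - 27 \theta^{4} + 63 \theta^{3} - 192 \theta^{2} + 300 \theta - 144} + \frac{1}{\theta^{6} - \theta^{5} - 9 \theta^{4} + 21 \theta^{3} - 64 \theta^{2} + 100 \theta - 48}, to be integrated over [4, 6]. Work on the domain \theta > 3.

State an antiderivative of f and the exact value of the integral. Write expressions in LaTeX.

Factor the denominator (6 \left(\theta - 3\right) \left(\theta - 1\right)^{2} \left(\theta + 4\right) \left(\theta^{2} + 4\right)) and decompose: f = - \frac{901 \theta - 1964}{19500 \left(\theta^{2} + 4\right)} + \frac{121}{10500 \left(\theta + 4\right)} + \frac{91}{1000 \left(\theta - 1\right)} + \frac{7}{300 \left(\theta - 1\right)^{2}} - \frac{41}{728 \left(\theta - 3\right)}; each piece integrates to a log, atan, or power term.
F(\theta) = \frac{- 15375 \theta \log{\left(\theta - 3 \right)} + 24843 \theta \log{\left(\theta - 1 \right)} + 3146 \theta \log{\left(\theta + 4 \right)} - 6307 \theta \log{\left(\theta^{2} + 4 \right)} + 13748 \theta \operatorname{atan}{\left(\frac{\theta}{2} \right)} + 15375 \log{\left(\theta - 3 \right)} - 24843 \log{\left(\theta - 1 \right)} - 3146 \log{\left(\theta + 4 \right)} + 6307 \log{\left(\theta^{2} + 4 \right)} - 13748 \operatorname{atan}{\left(\frac{\theta}{2} \right)} - 6370}{273000 \left(\theta - 1\right)} is an antiderivative of f.
Check: d/d\theta[\frac{- 15375 \theta \log{\left(\theta - 3 \right)} + 24843 \theta \log{\left(\theta - 1 \right)} + 3146 \theta \log{\left(\theta + 4 \right)} - 6307 \theta \log{\left(\theta^{2} + 4 \right)} + 13748 \theta \operatorname{atan}{\left(\frac{\theta}{2} \right)} + 15375 \log{\left(\theta - 3 \right)} - 24843 \log{\left(\theta - 1 \right)} - 3146 \log{\left(\theta + 4 \right)} + 6307 \log{\left(\theta^{2} + 4 \right)} - 13748 \operatorname{atan}{\left(\frac{\theta}{2} \right)} - 6370}{273000 \left(\theta - 1\right)}] = \frac{- 15 \theta^{2} + 2 \theta + 6}{6 \theta^{6} - 6 \theta^{5} - 54 \theta^{4} + 126 \theta^{3} - 384 \theta^{2} + 600 \theta - 288}, which equals f(\theta).
F(6) = - \frac{901 \log{\left(40 \right)}}{39000} - \frac{41 \log{\left(3 \right)}}{728} - \frac{7}{1500} + \frac{121 \log{\left(10 \right)}}{10500} + \frac{491 \operatorname{atan}{\left(3 \right)}}{9750} + \frac{91 \log{\left(5 \right)}}{1000}; F(4) = - \frac{901 \log{\left(20 \right)}}{39000} - \frac{7}{900} + \frac{121 \log{\left(8 \right)}}{10500} + \frac{491 \operatorname{atan}{\left(2 \right)}}{9750} + \frac{91 \log{\left(3 \right)}}{1000}.
Integral = F(6) - F(4) = - \frac{6703 \log{\left(3 \right)}}{45500} - \frac{901 \log{\left(40 \right)}}{39000} - \frac{491 \operatorname{atan}{\left(2 \right)}}{9750} - \frac{121 \log{\left(8 \right)}}{10500} + \frac{7}{2250} + \frac{121 \log{\left(10 \right)}}{10500} + \frac{491 \operatorname{atan}{\left(3 \right)}}{9750} + \frac{901 \log{\left(20 \right)}}{39000} + \frac{91 \log{\left(5 \right)}}{1000}.

Antiderivative: F(\theta) = \frac{- 15375 \theta \log{\left(\theta - 3 \right)} + 24843 \theta \log{\left(\theta - 1 \right)} + 3146 \theta \log{\left(\theta + 4 \right)} - 6307 \theta \log{\left(\theta^{2} + 4 \right)} + 13748 \theta \operatorname{atan}{\left(\frac{\theta}{2} \right)} + 15375 \log{\left(\theta - 3 \right)} - 24843 \log{\left(\theta - 1 \right)} - 3146 \log{\left(\theta + 4 \right)} + 6307 \log{\left(\theta^{2} + 4 \right)} - 13748 \operatorname{atan}{\left(\frac{\theta}{2} \right)} - 6370}{273000 \left(\theta - 1\right)}; value = - \frac{6703 \log{\left(3 \right)}}{45500} - \frac{901 \log{\left(40 \right)}}{39000} - \frac{491 \operatorname{atan}{\left(2 \right)}}{9750} - \frac{121 \log{\left(8 \right)}}{10500} + \frac{7}{2250} + \frac{121 \log{\left(10 \right)}}{10500} + \frac{491 \operatorname{atan}{\left(3 \right)}}{9750} + \frac{901 \log{\left(20 \right)}}{39000} + \frac{91 \log{\left(5 \right)}}{1000}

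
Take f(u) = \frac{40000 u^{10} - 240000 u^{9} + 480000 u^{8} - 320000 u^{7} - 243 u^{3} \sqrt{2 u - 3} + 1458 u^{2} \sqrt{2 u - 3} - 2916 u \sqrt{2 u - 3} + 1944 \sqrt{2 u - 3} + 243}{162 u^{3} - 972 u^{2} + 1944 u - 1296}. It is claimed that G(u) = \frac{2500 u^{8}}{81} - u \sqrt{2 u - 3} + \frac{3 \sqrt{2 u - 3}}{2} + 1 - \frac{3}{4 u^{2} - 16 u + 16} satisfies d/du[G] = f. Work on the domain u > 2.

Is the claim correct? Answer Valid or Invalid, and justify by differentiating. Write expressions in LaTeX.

Valid - the claim checks out under differentiation.

d/du[G] = \frac{40000 u^{10} \sqrt{2 u - 3} - 240000 u^{9} \sqrt{2 u - 3} + 480000 u^{8} \sqrt{2 u - 3} - 320000 u^{7} \sqrt{2 u - 3} - 486 u^{4} + 3645 u^{3} - 10206 u^{2} + 12636 u + 243 \sqrt{2 u - 3} - 5832}{162 u^{3} \sqrt{2 u - 3} - 972 u^{2} \sqrt{2 u - 3} + 1944 u \sqrt{2 u - 3} - 1296 \sqrt{2 u - 3}}
This equals f(u) exactly, so the claim holds.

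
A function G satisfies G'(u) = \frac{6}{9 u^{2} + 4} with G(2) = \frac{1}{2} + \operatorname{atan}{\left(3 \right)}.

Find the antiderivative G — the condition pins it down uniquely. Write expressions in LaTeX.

G(u) = \operatorname{atan}{\left(\frac{3 u}{2} \right)} + \frac{1}{2}

Whatever form G(u) takes, its d/du must return the stated G'(u).
A general antiderivative is \operatorname{atan}{\left(\frac{3 u}{2} \right)} + C.
The condition gives C = \frac{1}{2} + \operatorname{atan}{\left(3 \right)} - (\operatorname{atan}{\left(3 \right)}) = \frac{1}{2}.
So G(u) = \operatorname{atan}{\left(\frac{3 u}{2} \right)} + \frac{1}{2}.
Check: d/du[\operatorname{atan}{\left(\frac{3 u}{2} \right)} + \frac{1}{2}] = \frac{6}{9 u^{2} + 4} = G'(u).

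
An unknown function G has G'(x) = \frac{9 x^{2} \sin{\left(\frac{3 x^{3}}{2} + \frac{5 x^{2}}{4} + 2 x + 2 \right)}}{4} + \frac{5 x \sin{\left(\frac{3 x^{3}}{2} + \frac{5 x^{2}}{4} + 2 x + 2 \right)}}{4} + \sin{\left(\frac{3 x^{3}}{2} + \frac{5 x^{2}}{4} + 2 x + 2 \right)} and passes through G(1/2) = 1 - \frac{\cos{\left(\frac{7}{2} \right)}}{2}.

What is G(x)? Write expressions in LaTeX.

G'(x) matches the chain-rule pattern g'(h)*h' with inner function h(x) = \frac{3 x^{3}}{2} + \frac{5 x^{2}}{4} + 2 x + 2; substituting u = h(x) collapses the integral.
A general antiderivative is - \frac{\cos{\left(\frac{3 x^{3}}{2} + \frac{5 x^{2}}{4} + 2 x + 2 \right)}}{2} + C.
The condition gives C = 1 - \frac{\cos{\left(\frac{7}{2} \right)}}{2} - (- \frac{\cos{\left(\frac{7}{2} \right)}}{2}) = 1.
So G(x) = 1 - \frac{\cos{\left(\frac{3 x^{3}}{2} + \frac{5 x^{2}}{4} + 2 x + 2 \right)}}{2}.
Check: d/dx[1 - \frac{\cos{\left(\frac{3 x^{3}}{2} + \frac{5 x^{2}}{4} + 2 x + 2 \right)}}{2}] = \frac{9 x^{2} \sin{\left(\frac{3 x^{3}}{2} + \frac{5 x^{2}}{4} + 2 x + 2 \right)}}{4} + \frac{5 x \sin{\left(\frac{3 x^{3}}{2} + \frac{5 x^{2}}{4} + 2 x + 2 \right)}}{4} + \sin{\left(\frac{3 x^{3}}{2} + \frac{5 x^{2}}{4} + 2 x + 2 \right)} = G'(x).

G(x) = 1 - \frac{\cos{\left(\frac{3 x^{3}}{2} + \frac{5 x^{2}}{4} + 2 x + 2 \right)}}{2}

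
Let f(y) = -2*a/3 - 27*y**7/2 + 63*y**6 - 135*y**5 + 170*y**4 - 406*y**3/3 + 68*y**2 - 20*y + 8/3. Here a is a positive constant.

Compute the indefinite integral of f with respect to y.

F(y) = (-32*a*y - (-3*y**2 + 4*y - 2)**4)/48 + C

Integrate term by term and add the pieces.
Check: d/dy[(-32*a*y - (-3*y**2 + 4*y - 2)**4)/48] = -2*a/3 - 27*y**7/2 + 63*y**6 - 135*y**5 + 170*y**4 - 406*y**3/3 + 68*y**2 - 20*y + 8/3 = f(y).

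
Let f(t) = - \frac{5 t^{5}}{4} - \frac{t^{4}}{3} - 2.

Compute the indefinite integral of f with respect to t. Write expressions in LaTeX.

The integrand splits into summands that can be handled one at a time.
Check: d/dt[- \frac{5 t^{6}}{24} - \frac{t^{5}}{15} - 2 t] = - \frac{5 t^{5}}{4} - \frac{t^{4}}{3} - 2 = f(t).

F(t) = - \frac{5 t^{6}}{24} - \frac{t^{5}}{15} - 2 t + C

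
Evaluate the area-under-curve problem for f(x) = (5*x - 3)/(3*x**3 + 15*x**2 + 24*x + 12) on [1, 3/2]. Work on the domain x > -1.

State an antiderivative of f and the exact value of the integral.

The denominator factors as 3*(x + 1)*(x + 2)**2; partial fractions split f into directly integrable pieces: 8/(3*(x + 2)) + 13/(3*(x + 2)**2) - 8/(3*(x + 1)).
F(x) = -8*log(x + 1)/3 + 8*log(x + 2)/3 - 13/(3*x + 6) is an antiderivative of f.
Check: d/dx[-8*log(x + 1)/3 + 8*log(x + 2)/3 - 13/(3*x + 6)] = (5*x - 3)/(3*x**3 + 15*x**2 + 24*x + 12) = f(x).
F(3/2) = -8*log(5/2)/3 - 26/21 + 8*log(7/2)/3; F(1) = -8*log(2)/3 - 13/9 + 8*log(3)/3.
Integral = F(3/2) - F(1) = -8*log(3)/3 - 8*log(5/2)/3 + 13/63 + 8*log(2)/3 + 8*log(7/2)/3.

Antiderivative: F(x) = -8*log(x + 1)/3 + 8*log(x + 2)/3 - 13/(3*x + 6); value = -8*log(3)/3 - 8*log(5/2)/3 + 13/63 + 8*log(2)/3 + 8*log(7/2)/3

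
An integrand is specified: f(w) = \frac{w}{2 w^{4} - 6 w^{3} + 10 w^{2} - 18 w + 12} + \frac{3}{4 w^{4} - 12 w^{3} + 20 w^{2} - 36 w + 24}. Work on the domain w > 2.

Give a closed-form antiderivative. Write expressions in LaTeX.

Factor the denominator (4 \left(w - 2\right) \left(w - 1\right) \left(w^{2} + 3\right)) and decompose: f = \frac{w - 3}{16 \left(w^{2} + 3\right)} - \frac{5}{16 \left(w - 1\right)} + \frac{1}{4 \left(w - 2\right)}; each piece integrates to a log, atan, or power term.
Check: d/dw[\frac{8 \log{\left(w - 2 \right)} - 10 \log{\left(w - 1 \right)} + \log{\left(w^{2} + 3 \right)} - 2 \sqrt{3} \operatorname{atan}{\left(\frac{\sqrt{3} w}{3} \right)}}{32}] = \frac{2 w + 3}{4 w^{4} - 12 w^{3} + 20 w^{2} - 36 w + 24}, which equals f(w).

An antiderivative is F(w) = \frac{8 \log{\left(w - 2 \right)} - 10 \log{\left(w - 1 \right)} + \log{\left(w^{2} + 3 \right)} - 2 \sqrt{3} \operatorname{atan}{\left(\frac{\sqrt{3} w}{3} \right)}}{32}.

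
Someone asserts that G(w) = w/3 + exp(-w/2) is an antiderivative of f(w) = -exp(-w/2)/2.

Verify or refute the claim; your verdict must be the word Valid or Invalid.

Invalid: d/dw[G] - f = 1/3, which is not 0.

d/dw[G] = (2*exp(w/2) - 3)*exp(-w/2)/6
d/dw[G] - f(w) = 1/3 != 0.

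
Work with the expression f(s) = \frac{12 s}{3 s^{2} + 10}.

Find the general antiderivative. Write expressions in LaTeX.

F(s) = 2 \log{\left(\frac{3 s^{2}}{2} + 5 \right)} + C

f matches the chain-rule pattern g'(h)*h' with inner function h(s) = \frac{3 s^{2}}{2} + 5; substituting u = h(s) collapses the integral.
Check: d/ds[2 \log{\left(\frac{3 s^{2}}{2} + 5 \right)}] = \frac{12 s}{3 s^{2} + 10} = f(s).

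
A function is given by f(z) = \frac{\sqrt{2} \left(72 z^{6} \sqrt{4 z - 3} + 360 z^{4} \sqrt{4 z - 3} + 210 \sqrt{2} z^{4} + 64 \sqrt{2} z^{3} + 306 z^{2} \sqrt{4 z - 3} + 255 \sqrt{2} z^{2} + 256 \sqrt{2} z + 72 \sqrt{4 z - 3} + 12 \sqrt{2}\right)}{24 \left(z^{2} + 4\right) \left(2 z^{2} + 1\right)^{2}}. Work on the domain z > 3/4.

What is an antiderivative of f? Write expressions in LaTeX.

An antiderivative F(z) passes only if d/dz[F] lands on f(z) exactly.
Check: d/dz[\frac{- \frac{3 z}{4} - \frac{4}{3}}{2 z^{2} + 1} + \frac{\left(2 z - \frac{3}{2}\right)^{\frac{3}{2}}}{2} + 2 \operatorname{atan}{\left(\frac{z}{2} \right)}] = \frac{72 z^{6} \sqrt{4 z - 3} + 360 z^{4} \sqrt{4 z - 3} + 210 \sqrt{2} z^{4} + 64 \sqrt{2} z^{3} + 306 z^{2} \sqrt{4 z - 3} + 255 \sqrt{2} z^{2} + 256 \sqrt{2} z + 72 \sqrt{4 z - 3} + 12 \sqrt{2}}{48 \sqrt{2} z^{6} + 240 \sqrt{2} z^{4} + 204 \sqrt{2} z^{2} + 48 \sqrt{2}}, which equals f(z).

An antiderivative is F(z) = \frac{- \frac{3 z}{4} - \frac{4}{3}}{2 z^{2} + 1} + \frac{\left(2 z - \frac{3}{2}\right)^{\frac{3}{2}}}{2} + 2 \operatorname{atan}{\left(\frac{z}{2} \right)}.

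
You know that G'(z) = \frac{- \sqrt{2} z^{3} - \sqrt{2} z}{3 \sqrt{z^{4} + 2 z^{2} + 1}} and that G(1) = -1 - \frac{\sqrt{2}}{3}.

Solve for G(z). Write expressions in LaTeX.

The substitution u = \frac{z^{4}}{2} + z^{2} + \frac{1}{2} works: G'(z) is exactly (dG/du)*(du/dz) for that inner function.
A general antiderivative is - \frac{\sqrt{\frac{z^{4}}{2} + z^{2} + \frac{1}{2}}}{3} + C.
The condition gives C = -1 - \frac{\sqrt{2}}{3} - (- \frac{\sqrt{2}}{3}) = -1.
So G(z) = \frac{\sqrt{2} \left(- \sqrt{z^{4} + 2 z^{2} + 1} - 3 \sqrt{2}\right)}{6}.
Check: d/dz[\frac{\sqrt{2} \left(- \sqrt{z^{4} + 2 z^{2} + 1} - 3 \sqrt{2}\right)}{6}] = \frac{- \sqrt{2} z^{3} - \sqrt{2} z}{3 \sqrt{z^{4} + 2 z^{2} + 1}} = G'(z).

G(z) = \frac{\sqrt{2} \left(- \sqrt{z^{4} + 2 z^{2} + 1} - 3 \sqrt{2}\right)}{6}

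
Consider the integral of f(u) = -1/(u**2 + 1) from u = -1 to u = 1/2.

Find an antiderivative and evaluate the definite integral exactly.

Antiderivative: F(u) = -atan(u); value = -pi/4 - atan(1/2)

Differentiate the proposed F(u) back; it has to land on f(u) exactly.
F(u) = -atan(u) is an antiderivative of f.
Check: d/du[-atan(u)] = -1/(u**2 + 1) = f(u).
F(1/2) = -atan(1/2); F(-1) = pi/4.
Integral = F(1/2) - F(-1) = -pi/4 - atan(1/2).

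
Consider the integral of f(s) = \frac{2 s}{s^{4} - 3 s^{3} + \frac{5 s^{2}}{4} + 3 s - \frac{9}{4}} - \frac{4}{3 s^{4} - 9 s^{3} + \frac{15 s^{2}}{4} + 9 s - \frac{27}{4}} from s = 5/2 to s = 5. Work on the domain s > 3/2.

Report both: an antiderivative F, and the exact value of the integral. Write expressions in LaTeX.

The denominator factors as 3 \left(s - 1\right) \left(s + 1\right) \left(2 s - 3\right)^{2}; partial fractions split f into directly integrable pieces: - \frac{16}{5 \left(2 s - 3\right)} + \frac{16}{3 \left(2 s - 3\right)^{2}} + \frac{4}{15 \left(s + 1\right)} + \frac{4}{3 \left(s - 1\right)}.
F(s) = - \frac{8 \log{\left(s - \frac{3}{2} \right)}}{5} + \frac{4 \log{\left(s - 1 \right)}}{3} + \frac{4 \log{\left(s + 1 \right)}}{15} - \frac{8}{6 s - 9} is an antiderivative of f.
Check: d/ds[- \frac{8 \log{\left(s - \frac{3}{2} \right)}}{5} + \frac{4 \log{\left(s - 1 \right)}}{3} + \frac{4 \log{\left(s + 1 \right)}}{15} - \frac{8}{6 s - 9}] = \frac{24 s - 16}{12 s^{4} - 36 s^{3} + 15 s^{2} + 36 s - 27}, which equals f(s).
F(5) = - \frac{8 \log{\left(\frac{7}{2} \right)}}{5} - \frac{8}{21} + \frac{4 \log{\left(6 \right)}}{15} + \frac{4 \log{\left(4 \right)}}{3}; F(5/2) = - \frac{4}{3} + \frac{4 \log{\left(\frac{7}{2} \right)}}{15} + \frac{4 \log{\left(\frac{3}{2} \right)}}{3}.
Integral = F(5) - F(5/2) = - \frac{28 \log{\left(\frac{7}{2} \right)}}{15} - \frac{4 \log{\left(\frac{3}{2} \right)}}{3} + \frac{4 \log{\left(6 \right)}}{15} + \frac{20}{21} + \frac{4 \log{\left(4 \right)}}{3}.

Antiderivative: F(s) = - \frac{8 \log{\left(s - \frac{3}{2} \right)}}{5} + \frac{4 \log{\left(s - 1 \right)}}{3} + \frac{4 \log{\left(s + 1 \right)}}{15} - \frac{8}{6 s - 9}; value = - \frac{28 \log{\left(\frac{7}{2} \right)}}{15} - \frac{4 \log{\left(\frac{3}{2} \right)}}{3} + \frac{4 \log{\left(6 \right)}}{15} + \frac{20}{21} + \frac{4 \log{\left(4 \right)}}{3}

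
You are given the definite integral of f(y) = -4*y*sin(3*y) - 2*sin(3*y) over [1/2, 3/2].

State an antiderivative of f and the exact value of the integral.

The integrand splits into summands that can be handled one at a time.
F(y) = 2*(6*y*cos(3*y) - 2*sin(3*y) + 3*cos(3*y))/9 is an antiderivative of f.
Check: d/dy[2*(6*y*cos(3*y) - 2*sin(3*y) + 3*cos(3*y))/9] = -4*y*sin(3*y) - 2*sin(3*y) = f(y).
F(3/2) = 8*cos(9/2)/3 - 4*sin(9/2)/9; F(1/2) = -4*sin(3/2)/9 + 4*cos(3/2)/3.
Integral = F(3/2) - F(1/2) = 8*cos(9/2)/3 - 4*cos(3/2)/3 - 4*sin(9/2)/9 + 4*sin(3/2)/9.

Antiderivative: F(y) = 2*(6*y*cos(3*y) - 2*sin(3*y) + 3*cos(3*y))/9; value = 8*cos(9/2)/3 - 4*cos(3/2)/3 - 4*sin(9/2)/9 + 4*sin(3/2)/9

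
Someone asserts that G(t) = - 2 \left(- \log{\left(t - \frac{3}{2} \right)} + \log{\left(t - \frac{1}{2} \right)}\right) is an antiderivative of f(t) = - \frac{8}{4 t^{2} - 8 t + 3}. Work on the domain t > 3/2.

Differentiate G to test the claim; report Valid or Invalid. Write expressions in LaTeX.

Invalid: d/dt[G] - f = \frac{16}{4 t^{2} - 8 t + 3}, which is not 0.

d/dt[G] = \frac{8}{4 t^{2} - 8 t + 3}
d/dt[G] - f(t) = \frac{16}{4 t^{2} - 8 t + 3} != 0.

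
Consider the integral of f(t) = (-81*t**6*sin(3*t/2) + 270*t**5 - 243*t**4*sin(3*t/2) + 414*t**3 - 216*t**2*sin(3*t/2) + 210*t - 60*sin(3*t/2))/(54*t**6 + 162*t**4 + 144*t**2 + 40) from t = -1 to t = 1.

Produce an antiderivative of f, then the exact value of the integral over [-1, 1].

Antiderivative: F(t) = (15*t**2*log(3*t**2 + 5) + 6*t**2*cos(3*t/2) + 10*log(3*t**2 + 5) + 4*cos(3*t/2) - 3)/(6*t**2 + 4); value = 0

Since d/dt undoes antidifferentiation here, F'(t) = f(t) is required of F(t).
F(t) = (15*t**2*log(3*t**2 + 5) + 6*t**2*cos(3*t/2) + 10*log(3*t**2 + 5) + 4*cos(3*t/2) - 3)/(6*t**2 + 4) is an antiderivative of f.
Check: d/dt[(15*t**2*log(3*t**2 + 5) + 6*t**2*cos(3*t/2) + 10*log(3*t**2 + 5) + 4*cos(3*t/2) - 3)/(6*t**2 + 4)] = (-81*t**6*sin(3*t/2) + 270*t**5 - 243*t**4*sin(3*t/2) + 414*t**3 - 216*t**2*sin(3*t/2) + 210*t - 60*sin(3*t/2))/(54*t**6 + 162*t**4 + 144*t**2 + 40) = f(t).
F(1) = -3/10 + cos(3/2) + 5*log(8)/2; F(-1) = -3/10 + cos(3/2) + 5*log(8)/2.
Integral = F(1) - F(-1) = 0.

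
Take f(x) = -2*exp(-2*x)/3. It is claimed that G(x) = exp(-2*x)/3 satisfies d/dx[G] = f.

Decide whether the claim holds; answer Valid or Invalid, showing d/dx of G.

d/dx[G] = -2*exp(-2*x)/3
This equals f(x) exactly, so the claim holds.

Valid: G'(x) = f(x).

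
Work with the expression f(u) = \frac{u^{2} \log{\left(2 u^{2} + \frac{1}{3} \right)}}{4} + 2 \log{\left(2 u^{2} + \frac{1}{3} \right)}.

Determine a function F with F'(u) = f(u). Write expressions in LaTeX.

The integrand splits into summands that can be handled one at a time.
Check: d/du[\frac{18 u^{3} \log{\left(2 u^{2} + \frac{1}{3} \right)} - 12 u^{3} + 432 u \log{\left(2 u^{2} + \frac{1}{3} \right)} - 858 u + 143 \sqrt{6} \operatorname{atan}{\left(\sqrt{6} u \right)}}{216}] = \frac{u^{2} \log{\left(2 u^{2} + \frac{1}{3} \right)}}{4} + 2 \log{\left(2 u^{2} + \frac{1}{3} \right)} = f(u).

An antiderivative is F(u) = \frac{18 u^{3} \log{\left(2 u^{2} + \frac{1}{3} \right)} - 12 u^{3} + 432 u \log{\left(2 u^{2} + \frac{1}{3} \right)} - 858 u + 143 \sqrt{6} \operatorname{atan}{\left(\sqrt{6} u \right)}}{216}.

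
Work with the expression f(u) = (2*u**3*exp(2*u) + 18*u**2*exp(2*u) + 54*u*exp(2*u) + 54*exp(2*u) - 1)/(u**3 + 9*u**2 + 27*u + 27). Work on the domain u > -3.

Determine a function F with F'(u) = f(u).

Since d/du undoes antidifferentiation here, F'(u) = f(u) is required of F(u).
Check: d/du[exp(2*u) + 1/(2*u**2 + 12*u + 18)] = (2*u**3*exp(2*u) + 18*u**2*exp(2*u) + 54*u*exp(2*u) + 54*exp(2*u) - 1)/(u**3 + 9*u**2 + 27*u + 27) = f(u).

An antiderivative is F(u) = exp(2*u) + 1/(2*u**2 + 12*u + 18).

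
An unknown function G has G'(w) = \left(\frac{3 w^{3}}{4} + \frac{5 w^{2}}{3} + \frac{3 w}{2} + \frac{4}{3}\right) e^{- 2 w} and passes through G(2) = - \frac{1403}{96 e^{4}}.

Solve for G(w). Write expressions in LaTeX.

G(w) = \frac{\left(- 36 w^{3} - 134 w^{2} - 206 w - 167\right) e^{- 2 w}}{96}

Recognize the product-rule pattern: G'(w) = u'v + uv' with u = - \frac{3 w^{3}}{8} - \frac{67 w^{2}}{48} - \frac{103 w}{48} - \frac{167}{96}, v = e^{- 2 w}, so integration by parts undoes it.
A general antiderivative is \frac{\left(- 36 w^{3} - 134 w^{2} - 206 w - 167\right) e^{- 2 w}}{96} + C.
The condition gives C = - \frac{1403}{96 e^{4}} - (- \frac{1403}{96 e^{4}}) = 0.
So G(w) = \frac{\left(- 36 w^{3} - 134 w^{2} - 206 w - 167\right) e^{- 2 w}}{96}.
Check: d/dw[\frac{\left(- 36 w^{3} - 134 w^{2} - 206 w - 167\right) e^{- 2 w}}{96}] = \frac{\left(9 w^{3} + 20 w^{2} + 18 w + 16\right) e^{- 2 w}}{12}, which equals G'(w).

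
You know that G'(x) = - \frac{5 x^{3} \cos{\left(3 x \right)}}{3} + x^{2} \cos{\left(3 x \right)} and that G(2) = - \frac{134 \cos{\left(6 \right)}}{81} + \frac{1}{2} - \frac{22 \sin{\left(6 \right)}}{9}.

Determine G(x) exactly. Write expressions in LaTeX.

Integrate term by term and add the pieces.
A general antiderivative is - \frac{5 x^{3} \sin{\left(3 x \right)}}{9} + \frac{x^{2} \sin{\left(3 x \right)}}{3} - \frac{5 x^{2} \cos{\left(3 x \right)}}{9} + \frac{10 x \sin{\left(3 x \right)}}{27} + \frac{2 x \cos{\left(3 x \right)}}{9} - \frac{2 \sin{\left(3 x \right)}}{27} + \frac{10 \cos{\left(3 x \right)}}{81} + C.
The condition gives C = - \frac{134 \cos{\left(6 \right)}}{81} + \frac{1}{2} - \frac{22 \sin{\left(6 \right)}}{9} - (- \frac{134 \cos{\left(6 \right)}}{81} - \frac{22 \sin{\left(6 \right)}}{9}) = \frac{1}{2}.
So G(x) = - \frac{5 x^{3} \sin{\left(3 x \right)}}{9} + \frac{x^{2} \sin{\left(3 x \right)}}{3} - \frac{5 x^{2} \cos{\left(3 x \right)}}{9} + \frac{10 x \sin{\left(3 x \right)}}{27} + \frac{2 x \cos{\left(3 x \right)}}{9} - \frac{2 \sin{\left(3 x \right)}}{27} + \frac{10 \cos{\left(3 x \right)}}{81} + \frac{1}{2}.
Check: d/dx[- \frac{5 x^{3} \sin{\left(3 x \right)}}{9} + \frac{x^{2} \sin{\left(3 x \right)}}{3} - \frac{5 x^{2} \cos{\left(3 x \right)}}{9} + \frac{10 x \sin{\left(3 x \right)}}{27} + \frac{2 x \cos{\left(3 x \right)}}{9} - \frac{2 \sin{\left(3 x \right)}}{27} + \frac{10 \cos{\left(3 x \right)}}{81} + \frac{1}{2}] = - \frac{5 x^{3} \cos{\left(3 x \right)}}{3} + x^{2} \cos{\left(3 x \right)} = G'(x).

G(x) = - \frac{5 x^{3} \sin{\left(3 x \right)}}{9} + \frac{x^{2} \sin{\left(3 x \right)}}{3} - \frac{5 x^{2} \cos{\left(3 x \right)}}{9} + \frac{10 x \sin{\left(3 x \right)}}{27} + \frac{2 x \cos{\left(3 x \right)}}{9} - \frac{2 \sin{\left(3 x \right)}}{27} + \frac{10 \cos{\left(3 x \right)}}{81} + \frac{1}{2}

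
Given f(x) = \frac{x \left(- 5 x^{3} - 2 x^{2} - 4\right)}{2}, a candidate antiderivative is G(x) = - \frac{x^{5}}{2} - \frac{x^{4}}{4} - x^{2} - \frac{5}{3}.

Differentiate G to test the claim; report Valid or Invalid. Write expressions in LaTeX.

Valid - the claim checks out under differentiation.

d/dx[G] = - \frac{5 x^{4}}{2} - x^{3} - 2 x
This equals f(x) exactly, so the claim holds.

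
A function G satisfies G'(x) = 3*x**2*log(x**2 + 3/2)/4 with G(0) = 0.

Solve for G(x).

G(x) = x**3*log(x**2 + 3/2)/4 - x**3/6 + 3*x/4 - 3*sqrt(6)*atan(sqrt(6)*x/3)/8

A first test for any G(x): its x-derivative must equal the given G'(x).
A general antiderivative is x**3*log(x**2 + 3/2)/4 - x**3/6 + 3*x/4 - 3*sqrt(6)*atan(sqrt(6)*x/3)/8 + C.
The condition gives C = 0 - (0) = 0.
So G(x) = x**3*log(x**2 + 3/2)/4 - x**3/6 + 3*x/4 - 3*sqrt(6)*atan(sqrt(6)*x/3)/8.
Check: d/dx[x**3*log(x**2 + 3/2)/4 - x**3/6 + 3*x/4 - 3*sqrt(6)*atan(sqrt(6)*x/3)/8] = 3*x**2*log(x**2 + 3/2)/4 = G'(x).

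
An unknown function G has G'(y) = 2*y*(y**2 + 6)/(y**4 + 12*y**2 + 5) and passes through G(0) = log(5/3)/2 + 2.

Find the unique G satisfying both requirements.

G(y) = (log(y**4/3 + 4*y**2 + 5/3) + 4)/2

G'(y) matches the chain-rule pattern g'(h)*h' with inner function h(y) = y**4/3 + 4*y**2 + 5/3; substituting u = h(y) collapses the integral.
A general antiderivative is log(y**4/3 + 4*y**2 + 5/3)/2 + C.
The condition gives C = log(5/3)/2 + 2 - (log(5/3)/2) = 2.
So G(y) = (log(y**4/3 + 4*y**2 + 5/3) + 4)/2.
Check: d/dy[(log(y**4/3 + 4*y**2 + 5/3) + 4)/2] = (2*y**3 + 12*y)/(y**4 + 12*y**2 + 5), which equals G'(y).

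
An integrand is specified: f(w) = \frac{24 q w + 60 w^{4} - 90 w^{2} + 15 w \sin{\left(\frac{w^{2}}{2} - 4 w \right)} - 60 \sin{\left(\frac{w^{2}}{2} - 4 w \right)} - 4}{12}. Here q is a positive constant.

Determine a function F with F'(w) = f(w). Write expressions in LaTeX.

An antiderivative is F(w) = q w^{2} + w^{5} - \frac{5 w^{3}}{2} - \frac{w}{3} - \frac{5 \cos{\left(\frac{w^{2}}{2} - 4 w \right)}}{4}.

Whatever form F(w) takes, F'(w) = f(w) is non-negotiable.
Check: d/dw[q w^{2} + w^{5} - \frac{5 w^{3}}{2} - \frac{w}{3} - \frac{5 \cos{\left(\frac{w^{2}}{2} - 4 w \right)}}{4}] = 2 q w + 5 w^{4} - \frac{15 w^{2}}{2} + \frac{5 w \sin{\left(\frac{w^{2}}{2} - 4 w \right)}}{4} - 5 \sin{\left(\frac{w^{2}}{2} - 4 w \right)} - \frac{1}{3}, which equals f(w).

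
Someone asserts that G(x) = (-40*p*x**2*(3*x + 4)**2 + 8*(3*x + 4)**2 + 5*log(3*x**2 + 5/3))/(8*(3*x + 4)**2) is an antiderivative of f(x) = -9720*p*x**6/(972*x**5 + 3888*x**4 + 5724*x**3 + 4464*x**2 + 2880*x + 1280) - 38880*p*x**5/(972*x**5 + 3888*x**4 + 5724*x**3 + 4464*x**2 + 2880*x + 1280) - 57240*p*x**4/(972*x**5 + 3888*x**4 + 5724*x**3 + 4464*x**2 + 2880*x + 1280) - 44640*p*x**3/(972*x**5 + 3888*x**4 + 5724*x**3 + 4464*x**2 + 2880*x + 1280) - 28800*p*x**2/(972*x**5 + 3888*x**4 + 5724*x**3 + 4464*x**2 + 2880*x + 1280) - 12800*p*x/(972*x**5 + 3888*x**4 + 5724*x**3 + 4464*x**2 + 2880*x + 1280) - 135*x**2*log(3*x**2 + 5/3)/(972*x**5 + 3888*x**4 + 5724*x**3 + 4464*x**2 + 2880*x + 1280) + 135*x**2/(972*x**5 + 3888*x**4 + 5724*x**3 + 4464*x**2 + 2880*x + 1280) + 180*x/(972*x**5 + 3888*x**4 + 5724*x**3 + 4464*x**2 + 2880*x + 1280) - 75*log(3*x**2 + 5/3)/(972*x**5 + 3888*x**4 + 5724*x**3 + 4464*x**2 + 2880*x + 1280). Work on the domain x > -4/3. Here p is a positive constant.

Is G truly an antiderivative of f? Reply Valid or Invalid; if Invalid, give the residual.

Valid: G'(x) = f(x).

d/dx[G] = (-9720*p*x**6 - 38880*p*x**5 - 57240*p*x**4 - 44640*p*x**3 - 28800*p*x**2 - 12800*p*x - 135*x**2*log(3*x**2 + 5/3) + 135*x**2 + 180*x - 75*log(3*x**2 + 5/3))/(972*x**5 + 3888*x**4 + 5724*x**3 + 4464*x**2 + 2880*x + 1280)
This equals f(x) exactly, so the claim holds.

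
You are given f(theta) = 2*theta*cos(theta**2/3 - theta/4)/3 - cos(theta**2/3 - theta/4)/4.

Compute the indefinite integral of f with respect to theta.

The substitution u = theta**2/3 - theta/4 works: f is exactly (dF/du)*(du/dtheta) for that inner function.
Check: d/dtheta[sin(theta**2/3 - theta/4)] = 2*theta*cos(theta**2/3 - theta/4)/3 - cos(theta**2/3 - theta/4)/4 = f(theta).

F(theta) = sin(theta**2/3 - theta/4) + C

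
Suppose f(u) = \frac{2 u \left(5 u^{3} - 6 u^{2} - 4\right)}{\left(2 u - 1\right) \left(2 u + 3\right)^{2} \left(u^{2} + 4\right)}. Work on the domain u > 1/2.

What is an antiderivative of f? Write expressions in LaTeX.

An antiderivative is F(u) = - \frac{1950 u \log{\left(u - \frac{1}{2} \right)} - 66878 u \log{\left(u + \frac{3}{2} \right)} - 1536 u \log{\left(u^{2} + 4 \right)} + 47104 u \operatorname{atan}{\left(\frac{u}{2} \right)} + 2925 \log{\left(u - \frac{1}{2} \right)} - 100317 \log{\left(u + \frac{3}{2} \right)} - 2304 \log{\left(u^{2} + 4 \right)} + 70656 \operatorname{atan}{\left(\frac{u}{2} \right)} - 56100}{27200 \left(2 u + 3\right)}.

The denominator factors as \left(2 u - 1\right) \left(2 u + 3\right)^{2} \left(u^{2} + 4\right); partial fractions split f into directly integrable pieces: \frac{8 \left(3 u - 92\right)}{425 \left(u^{2} + 4\right)} + \frac{1967}{800 \left(2 u + 3\right)} - \frac{33}{8 \left(2 u + 3\right)^{2}} - \frac{39}{544 \left(2 u - 1\right)}.
Check: d/du[- \frac{1950 u \log{\left(u - \frac{1}{2} \right)} - 66878 u \log{\left(u + \frac{3}{2} \right)} - 1536 u \log{\left(u^{2} + 4 \right)} + 47104 u \operatorname{atan}{\left(\frac{u}{2} \right)} + 2925 \log{\left(u - \frac{1}{2} \right)} - 100317 \log{\left(u + \frac{3}{2} \right)} - 2304 \log{\left(u^{2} + 4 \right)} + 70656 \operatorname{atan}{\left(\frac{u}{2} \right)} - 56100}{27200 \left(2 u + 3\right)}] = \frac{10 u^{4} - 12 u^{3} - 8 u}{8 u^{5} + 20 u^{4} + 38 u^{3} + 71 u^{2} + 24 u - 36}, which equals f(u).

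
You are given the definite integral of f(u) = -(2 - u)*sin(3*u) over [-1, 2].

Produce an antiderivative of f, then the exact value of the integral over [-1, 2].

Antiderivative: F(u) = (-3*u*cos(3*u) + sin(3*u) + 6*cos(3*u))/9; value = sin(6)/9 + sin(3)/9 - cos(3)

For F(u) to be correct the identity F'(u) - f(u) = 0 must hold.
F(u) = (-3*u*cos(3*u) + sin(3*u) + 6*cos(3*u))/9 is an antiderivative of f.
Check: d/du[(-3*u*cos(3*u) + sin(3*u) + 6*cos(3*u))/9] = u*sin(3*u) - 2*sin(3*u), which equals f(u).
F(2) = sin(6)/9; F(-1) = cos(3) - sin(3)/9.
Integral = F(2) - F(-1) = sin(6)/9 + sin(3)/9 - cos(3).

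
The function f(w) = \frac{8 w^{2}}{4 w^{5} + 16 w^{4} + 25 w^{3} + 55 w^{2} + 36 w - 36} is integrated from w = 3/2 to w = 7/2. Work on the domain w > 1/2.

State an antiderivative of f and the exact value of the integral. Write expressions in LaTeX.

Factor the denominator (\left(w + 3\right) \left(2 w - 1\right) \left(2 w + 3\right) \left(w^{2} + 4\right)) and decompose: f = - \frac{32 \left(7 w - 73\right)}{5525 \left(w^{2} + 4\right)} - \frac{12}{25 \left(2 w + 3\right)} + \frac{4}{119 \left(2 w - 1\right)} + \frac{24}{91 \left(w + 3\right)}; each piece integrates to a log, atan, or power term.
F(w) = \frac{2 \left(325 \log{\left(w - \frac{1}{2} \right)} - 4641 \log{\left(w + \frac{3}{2} \right)} + 5100 \log{\left(w + 3 \right)} - 392 \log{\left(w^{2} + 4 \right)} + 4088 \operatorname{atan}{\left(\frac{w}{2} \right)}\right)}{38675} is an antiderivative of f.
Check: d/dw[\frac{2 \left(325 \log{\left(w - \frac{1}{2} \right)} - 4641 \log{\left(w + \frac{3}{2} \right)} + 5100 \log{\left(w + 3 \right)} - 392 \log{\left(w^{2} + 4 \right)} + 4088 \operatorname{atan}{\left(\frac{w}{2} \right)}\right)}{38675}] = \frac{8 w^{2}}{4 w^{5} + 16 w^{4} + 25 w^{3} + 55 w^{2} + 36 w - 36} = f(w).
F(7/2) = - \frac{6 \log{\left(5 \right)}}{25} - \frac{112 \log{\left(\frac{65}{4} \right)}}{5525} + \frac{2 \log{\left(3 \right)}}{119} + \frac{1168 \operatorname{atan}{\left(\frac{7}{4} \right)}}{5525} + \frac{24 \log{\left(\frac{13}{2} \right)}}{91}; F(3/2) = - \frac{6 \log{\left(3 \right)}}{25} - \frac{112 \log{\left(\frac{25}{4} \right)}}{5525} + \frac{1168 \operatorname{atan}{\left(\frac{3}{4} \right)}}{5525} + \frac{24 \log{\left(\frac{9}{2} \right)}}{91}.
Integral = F(7/2) - F(3/2) = - \frac{24 \log{\left(\frac{9}{2} \right)}}{91} - \frac{6 \log{\left(5 \right)}}{25} - \frac{1168 \operatorname{atan}{\left(\frac{3}{4} \right)}}{5525} - \frac{112 \log{\left(\frac{65}{4} \right)}}{5525} + \frac{112 \log{\left(\frac{25}{4} \right)}}{5525} + \frac{1168 \operatorname{atan}{\left(\frac{7}{4} \right)}}{5525} + \frac{764 \log{\left(3 \right)}}{2975} + \frac{24 \log{\left(\frac{13}{2} \right)}}{91}.

Antiderivative: F(w) = \frac{2 \left(325 \log{\left(w - \frac{1}{2} \right)} - 4641 \log{\left(w + \frac{3}{2} \right)} + 5100 \log{\left(w + 3 \right)} - 392 \log{\left(w^{2} + 4 \right)} + 4088 \operatorname{atan}{\left(\frac{w}{2} \right)}\right)}{38675}; value = - \frac{24 \log{\left(\frac{9}{2} \right)}}{91} - \frac{6 \log{\left(5 \right)}}{25} - \frac{1168 \operatorname{atan}{\left(\frac{3}{4} \right)}}{5525} - \frac{112 \log{\left(\frac{65}{4} \right)}}{5525} + \frac{112 \log{\left(\frac{25}{4} \right)}}{5525} + \frac{1168 \operatorname{atan}{\left(\frac{7}{4} \right)}}{5525} + \frac{764 \log{\left(3 \right)}}{2975} + \frac{24 \log{\left(\frac{13}{2} \right)}}{91}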